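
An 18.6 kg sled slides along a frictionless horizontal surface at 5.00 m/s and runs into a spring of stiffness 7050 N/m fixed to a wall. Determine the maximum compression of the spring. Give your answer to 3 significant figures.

x = 0.257 m

All KE is stored as spring PE at maximum compression: ½mv² = ½kx²
x = v√(m/k) = 5.00 × √(18.6/7050) = 0.2568 m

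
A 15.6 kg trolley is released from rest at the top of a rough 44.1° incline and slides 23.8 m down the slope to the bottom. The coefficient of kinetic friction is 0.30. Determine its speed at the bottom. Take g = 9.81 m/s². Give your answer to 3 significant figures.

v = 15.0 m/s

Energy: mgh = ½mv² + W_f, with h = L sinθ and W_f = μ_k (mg cosθ) L
mgh = mgL sinθ = (15.6)(9.81)(23.8)sin44.1° = 2534.7 J
W_f = μ_k mg cosθ · L = (0.30)(15.6)(9.81)cos44.1°·23.8 = 784.7 J
½mv² = 2534.7 − 784.7 = 1750.0 J
v = √(2 × 1750.0/15.6) = 14.98 m/s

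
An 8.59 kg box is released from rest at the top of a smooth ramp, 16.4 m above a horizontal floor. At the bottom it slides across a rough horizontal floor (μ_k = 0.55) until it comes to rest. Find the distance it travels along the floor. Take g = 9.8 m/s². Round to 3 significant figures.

d = 29.8 m

Energy at the top = energy at the end + work done against friction:
At rest all PE has been dissipated by friction: mgh = μ_k m g d
d = h/μ_k = 16.4/0.55 = 29.82 m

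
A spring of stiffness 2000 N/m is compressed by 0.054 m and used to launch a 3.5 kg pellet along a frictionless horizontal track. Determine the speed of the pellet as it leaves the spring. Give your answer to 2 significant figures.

Conservation of energy: ½kx² = ½mv²
v = x√(k/m) = 0.054 × √(2000/3.5) = 1.291 m/s

v = 1.3 m/s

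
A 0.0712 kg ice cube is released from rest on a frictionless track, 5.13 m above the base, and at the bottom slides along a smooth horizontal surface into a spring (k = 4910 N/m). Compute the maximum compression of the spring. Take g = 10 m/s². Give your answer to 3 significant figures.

x = 0.0386 m

Gravitational PE at the top equals spring PE at max compression: mgh = ½kx²
x = √(2mgh/k) = √(2 × 0.0712 × 10 × 5.13 / 4910) = 0.03857 m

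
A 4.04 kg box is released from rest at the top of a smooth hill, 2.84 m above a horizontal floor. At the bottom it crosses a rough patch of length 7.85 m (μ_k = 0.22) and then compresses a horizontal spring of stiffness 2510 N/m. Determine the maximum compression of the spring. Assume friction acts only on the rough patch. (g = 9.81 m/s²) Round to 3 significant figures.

Initial energy: E₁ = mgh = (4.04)(9.81)(2.84) = 112.56 J
Friction removes W_f = μ_k mg d = (0.22)(4.04)(9.81)(7.85) = 68.45 J
Energy reaching the spring: E = 112.56 − 68.45 = 44.111 J
At max compression ½kx² = E ⇒ x = √(2E/k) = √(2 × 44.111/2510) = 0.1875 m

x = 0.187 m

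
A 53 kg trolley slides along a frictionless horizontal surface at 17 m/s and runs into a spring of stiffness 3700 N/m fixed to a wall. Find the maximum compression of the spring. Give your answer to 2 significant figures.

At max compression the trolley is momentarily at rest: ½mv² = ½kx²
x = v√(m/k) = 17 × √(53/3700) = 2.035 m

x = 2.0 m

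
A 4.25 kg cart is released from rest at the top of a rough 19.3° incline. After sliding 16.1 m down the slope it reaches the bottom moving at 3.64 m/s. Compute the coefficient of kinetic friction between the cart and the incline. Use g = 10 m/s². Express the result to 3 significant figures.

μ_k = 0.307

mgh = ½mv² + μ_k (mg cosθ) L, with h = L sinθ
mgL sinθ = 226.15 J; ½mv² = 28.155 J
W_f = 226.15 − 28.155 = 198.0 J
μ_k = W_f/(mg cosθ · L) = 198.0/(40.11 × 16.1) = 0.3066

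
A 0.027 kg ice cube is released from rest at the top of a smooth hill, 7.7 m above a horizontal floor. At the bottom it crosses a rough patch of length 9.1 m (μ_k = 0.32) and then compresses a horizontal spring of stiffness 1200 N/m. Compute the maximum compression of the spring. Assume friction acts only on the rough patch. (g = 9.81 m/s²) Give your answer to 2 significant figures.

x = 0.046 m

Initial energy: E₁ = mgh = (0.027)(9.81)(7.7) = 2.0395 J
Friction removes W_f = μ_k mg d = (0.32)(0.027)(9.81)(9.1) = 0.7713 J
Energy reaching the spring: E = 2.0395 − 0.7713 = 1.2682 J
At max compression ½kx² = E ⇒ x = √(2E/k) = √(2 × 1.2682/1200) = 0.04597 m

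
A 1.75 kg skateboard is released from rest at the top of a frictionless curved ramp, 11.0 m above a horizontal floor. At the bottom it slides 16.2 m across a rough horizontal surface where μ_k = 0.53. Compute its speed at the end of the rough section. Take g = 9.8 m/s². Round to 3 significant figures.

Applying the work–energy principle:
mgh = ½mv² + μ_k m g d
W_f = μ_k mg d = (0.53)(1.75)(9.8)(16.2) = 147.2 J
½mv² = mgh − W_f = 188.65 − 147.2 = 41.400 J
v = √(2 × 41.400/1.75) = 6.879 m/s

v = 6.88 m/s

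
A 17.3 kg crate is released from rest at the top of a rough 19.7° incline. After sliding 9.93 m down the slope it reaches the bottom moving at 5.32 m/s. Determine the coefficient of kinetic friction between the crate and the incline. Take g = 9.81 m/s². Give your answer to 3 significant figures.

μ_k = 0.204

mgh = ½mv² + μ_k (mg cosθ) L, with h = L sinθ
mgL sinθ = 568.09 J; ½mv² = 244.82 J
W_f = 568.09 − 244.82 = 323.3 J
μ_k = W_f/(mg cosθ · L) = 323.3/(159.8 × 9.93) = 0.2038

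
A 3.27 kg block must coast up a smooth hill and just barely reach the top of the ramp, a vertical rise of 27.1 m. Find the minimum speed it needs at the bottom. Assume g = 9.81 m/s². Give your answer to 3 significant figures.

At the top it is momentarily at rest, so all KE converts to PE: ½mv² = mgh
v = √(2gh) = √(2 × 9.81 × 27.1) = 23.06 m/s

v = 23.1 m/s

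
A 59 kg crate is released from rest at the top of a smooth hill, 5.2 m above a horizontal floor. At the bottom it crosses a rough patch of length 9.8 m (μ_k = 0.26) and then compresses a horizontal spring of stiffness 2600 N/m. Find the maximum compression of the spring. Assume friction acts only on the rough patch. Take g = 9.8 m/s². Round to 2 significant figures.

x = 1.1 m

Initial energy: E₁ = mgh = (59)(9.8)(5.2) = 3006.6 J
Friction removes W_f = μ_k mg d = (0.26)(59)(9.8)(9.8) = 1473 J
Energy reaching the spring: E = 3006.6 − 1473 = 1533.4 J
At max compression ½kx² = E ⇒ x = √(2E/k) = √(2 × 1533.4/2600) = 1.086 m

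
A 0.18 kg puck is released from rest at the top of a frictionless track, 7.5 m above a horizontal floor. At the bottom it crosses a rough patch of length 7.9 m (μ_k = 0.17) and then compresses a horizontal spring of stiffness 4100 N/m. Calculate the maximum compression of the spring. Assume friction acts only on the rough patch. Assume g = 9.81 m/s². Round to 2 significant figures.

x = 0.073 m

Initial energy: E₁ = mgh = (0.18)(9.81)(7.5) = 13.244 J
Friction removes W_f = μ_k mg d = (0.17)(0.18)(9.81)(7.9) = 2.371 J
Energy reaching the spring: E = 13.244 − 2.371 = 10.872 J
At max compression ½kx² = E ⇒ x = √(2E/k) = √(2 × 10.872/4100) = 0.07282 m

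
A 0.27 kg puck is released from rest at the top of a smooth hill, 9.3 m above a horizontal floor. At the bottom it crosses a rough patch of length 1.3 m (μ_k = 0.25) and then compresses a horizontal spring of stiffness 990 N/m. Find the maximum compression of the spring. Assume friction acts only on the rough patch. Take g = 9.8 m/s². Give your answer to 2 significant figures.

x = 0.22 m

Initial energy: E₁ = mgh = (0.27)(9.8)(9.3) = 24.608 J
Friction removes W_f = μ_k mg d = (0.25)(0.27)(9.8)(1.3) = 0.8600 J
Energy reaching the spring: E = 24.608 − 0.8600 = 23.748 J
At max compression ½kx² = E ⇒ x = √(2E/k) = √(2 × 23.748/990) = 0.2190 m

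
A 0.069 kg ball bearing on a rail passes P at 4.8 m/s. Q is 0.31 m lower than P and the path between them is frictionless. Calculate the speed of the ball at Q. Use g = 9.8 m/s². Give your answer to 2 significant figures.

Mechanical energy is conserved (no friction): ½mv₀² + mgh = ½mv²
v² = v₀² + 2gh = (4.8)² + 2(9.8)(0.31) = 29.116
v = √29.116 = 5.396 m/s

v = 5.4 m/s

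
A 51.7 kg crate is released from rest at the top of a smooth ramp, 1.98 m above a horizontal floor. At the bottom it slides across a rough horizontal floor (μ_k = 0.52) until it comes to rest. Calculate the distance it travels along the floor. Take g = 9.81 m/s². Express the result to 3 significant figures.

Energy bookkeeping (friction removes W_f = μ_k N d):
At rest all PE has been dissipated by friction: mgh = μ_k m g d
d = h/μ_k = 1.98/0.52 = 3.808 m

d = 3.81 m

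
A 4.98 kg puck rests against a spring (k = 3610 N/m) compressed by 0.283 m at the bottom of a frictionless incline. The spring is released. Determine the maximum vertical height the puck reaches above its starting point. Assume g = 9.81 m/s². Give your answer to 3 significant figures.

h = 2.96 m

All spring PE becomes gravitational PE at the highest point: ½kx² = mgh
h = kx²/(2mg) = (3610)(0.283)²/(2 × 4.98 × 9.81) = 2.959 m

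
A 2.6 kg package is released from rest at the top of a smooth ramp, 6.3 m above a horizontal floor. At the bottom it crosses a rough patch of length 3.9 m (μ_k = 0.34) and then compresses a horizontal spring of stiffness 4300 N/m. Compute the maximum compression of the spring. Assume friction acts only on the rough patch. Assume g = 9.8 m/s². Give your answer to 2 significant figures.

x = 0.24 m

Initial energy: E₁ = mgh = (2.6)(9.8)(6.3) = 160.52 J
Friction removes W_f = μ_k mg d = (0.34)(2.6)(9.8)(3.9) = 33.79 J
Energy reaching the spring: E = 160.52 − 33.79 = 126.74 J
At max compression ½kx² = E ⇒ x = √(2E/k) = √(2 × 126.74/4300) = 0.2428 m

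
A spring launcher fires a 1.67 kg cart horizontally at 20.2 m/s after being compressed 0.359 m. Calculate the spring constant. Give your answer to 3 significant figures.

k = 5290 N/m

½kx² = ½mv²
k = mv²/x² = (1.67)(20.2)²/(0.359)² = 5287 N/m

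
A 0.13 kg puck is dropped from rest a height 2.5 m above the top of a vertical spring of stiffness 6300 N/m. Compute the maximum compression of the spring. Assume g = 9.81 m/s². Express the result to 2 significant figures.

Let x be the compression. The total drop is H + x, and the puck is instantaneously at rest at max compression, so energy conservation gives:
mg(H + x) = ½kx²
½(6300)x² − (0.13)(9.81)x − (0.13)(9.81)(2.5) = 0
3150x² − 1.275x − 3.188 = 0
x = [1.275 + √(1.626 + 40172)]/(2 × 3150) = 0.03202 m

x = 0.032 m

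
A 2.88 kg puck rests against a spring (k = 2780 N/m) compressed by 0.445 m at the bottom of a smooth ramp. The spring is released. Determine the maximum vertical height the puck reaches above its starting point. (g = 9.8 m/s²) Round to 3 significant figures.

h = 9.75 m

At maximum height the puck is at rest, so ½kx² = mgh
h = kx²/(2mg) = (2780)(0.445)²/(2 × 2.88 × 9.8) = 9.753 m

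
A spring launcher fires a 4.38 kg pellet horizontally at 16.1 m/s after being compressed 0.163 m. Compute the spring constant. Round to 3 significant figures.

k = 42700 N/m

½kx² = ½mv²
k = mv²/x² = (4.38)(16.1)²/(0.163)² = 42732 N/m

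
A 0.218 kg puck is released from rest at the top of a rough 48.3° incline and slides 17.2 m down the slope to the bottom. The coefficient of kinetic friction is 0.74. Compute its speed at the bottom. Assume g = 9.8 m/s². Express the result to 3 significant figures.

v = 9.26 m/s

Taking the bottom as reference, mgh = ½mv² + μ_k N L with h = L sinθ, N = mg cosθ:
mgh = mgL sinθ = (0.218)(9.8)(17.2)sin48.3° = 27.436 J
W_f = μ_k mg cosθ · L = (0.74)(0.218)(9.8)cos48.3°·17.2 = 18.09 J
½mv² = 27.436 − 18.09 = 9.3470 J
v = √(2 × 9.3470/0.218) = 9.260 m/s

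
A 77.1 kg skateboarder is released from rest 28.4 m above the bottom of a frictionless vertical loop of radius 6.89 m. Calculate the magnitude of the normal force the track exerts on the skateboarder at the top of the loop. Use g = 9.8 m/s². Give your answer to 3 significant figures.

N = 2450 N

Energy from release to top (height 2r): mgh = ½mv_top² + mg(2r)
v_top² = 2g(h − 2r) = 2(9.8)(28.4 − 13.78) = 286.55 m²/s²
At the top, both N and weight point toward the centre: N + mg = mv_top²/r
N = m(v_top²/r − g) = 77.1(286.55/6.89 − 9.8) = 2451 N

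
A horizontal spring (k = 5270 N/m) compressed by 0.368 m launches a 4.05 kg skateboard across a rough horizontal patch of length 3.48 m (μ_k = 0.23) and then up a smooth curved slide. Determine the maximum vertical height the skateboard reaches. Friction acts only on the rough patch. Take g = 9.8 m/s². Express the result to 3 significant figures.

Spring energy: E₀ = ½kx² = ½(5270)(0.368)² = 356.84 J
Friction: W_f = μ_k mg d = (0.23)(4.05)(9.8)(3.48) = 31.77 J
Energy at base of ramp: E = 356.84 − 31.77 = 325.07 J
At max height all remaining energy is PE: mgh = E ⇒ h = E/(mg) = 325.07/(4.05 × 9.8) = 8.190 m

h = 8.19 m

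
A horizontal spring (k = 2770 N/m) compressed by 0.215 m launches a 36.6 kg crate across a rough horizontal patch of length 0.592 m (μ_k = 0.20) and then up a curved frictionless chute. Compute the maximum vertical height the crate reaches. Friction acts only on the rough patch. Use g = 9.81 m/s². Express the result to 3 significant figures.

h = 0.0599 m

Spring energy: E₀ = ½kx² = ½(2770)(0.215)² = 64.022 J
Friction: W_f = μ_k mg d = (0.20)(36.6)(9.81)(0.592) = 42.51 J
Energy at base of ramp: E = 64.022 − 42.51 = 21.511 J
At max height all remaining energy is PE: mgh = E ⇒ h = E/(mg) = 21.511/(36.6 × 9.81) = 0.05991 m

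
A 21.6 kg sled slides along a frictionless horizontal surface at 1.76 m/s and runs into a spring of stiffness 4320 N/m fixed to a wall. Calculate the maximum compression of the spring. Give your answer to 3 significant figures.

x = 0.124 m

Conservation of energy between contact and max compression: ½mv² = ½kx²
x = v√(m/k) = 1.76 × √(21.6/4320) = 0.1245 m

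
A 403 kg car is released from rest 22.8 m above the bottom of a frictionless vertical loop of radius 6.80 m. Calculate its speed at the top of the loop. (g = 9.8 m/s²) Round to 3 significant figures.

Energy conservation: mgh = ½mv_top² + mg(2r)
v_top² = 2g(h − 2r) = 2(9.8)(22.8 − 13.60) = 180.3
v_top = 13.43 m/s

v = 13.4 m/s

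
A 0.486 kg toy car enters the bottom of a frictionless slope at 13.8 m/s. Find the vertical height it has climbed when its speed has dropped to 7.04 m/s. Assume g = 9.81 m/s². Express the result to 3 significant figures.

Energy balance between the two points: ½mv₁² = ½mv₂² + mgh
h = (v₁² − v₂²)/(2g) = (13.8² − 7.04²)/(2 × 9.81) = 7.180 m

h = 7.18 m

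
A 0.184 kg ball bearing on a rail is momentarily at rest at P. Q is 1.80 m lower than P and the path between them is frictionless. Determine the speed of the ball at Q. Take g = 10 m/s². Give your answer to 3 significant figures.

v = 6.00 m/s

Mechanical energy is conserved (no friction): mgh = ½mv²
The mass cancels from both sides.
v = √(2gh) = √(2 × 10 × 1.80) = √36.000 = 6.000 m/s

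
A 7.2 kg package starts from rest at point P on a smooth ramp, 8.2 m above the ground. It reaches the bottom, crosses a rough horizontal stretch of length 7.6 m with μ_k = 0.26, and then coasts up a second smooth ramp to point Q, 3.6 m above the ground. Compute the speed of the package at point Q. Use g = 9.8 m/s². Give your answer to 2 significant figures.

v = 7.2 m/s

Energy at P: mgh₁ = (7.2)(9.8)(8.2) = 578.59 J
Friction loss: W_f = μ_k mg d = 139.4 J
At Q: ½mv² + mgh₂ = mgh₁ − W_f
½mv² = 578.59 − 139.4 − 254.02 = 185.15 J
v = √(2 × 185.15/7.2) = 7.171 m/s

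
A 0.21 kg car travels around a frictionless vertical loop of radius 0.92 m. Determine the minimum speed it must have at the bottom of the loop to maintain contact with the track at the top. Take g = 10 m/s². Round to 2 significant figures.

At the top: mg = mv_top²/r ⇒ v_top² = gr = 9.200 m²/s²
Energy from bottom to top (height 2r): ½mv_bot² = ½mv_top² + mg(2r)
v_bot² = gr + 4gr = 5gr = 46.00
v_bot = √(5gr) = 6.782 m/s

v = 6.8 m/s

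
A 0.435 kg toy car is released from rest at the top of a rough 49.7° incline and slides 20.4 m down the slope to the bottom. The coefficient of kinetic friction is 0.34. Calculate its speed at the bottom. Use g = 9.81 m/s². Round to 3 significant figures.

Taking the bottom as reference, mgh = ½mv² + μ_k N L with h = L sinθ, N = mg cosθ:
mgh = mgL sinθ = (0.435)(9.81)(20.4)sin49.7° = 66.393 J
W_f = μ_k mg cosθ · L = (0.34)(0.435)(9.81)cos49.7°·20.4 = 19.14 J
½mv² = 66.393 − 19.14 = 47.249 J
v = √(2 × 47.249/0.435) = 14.74 m/s

v = 14.7 m/s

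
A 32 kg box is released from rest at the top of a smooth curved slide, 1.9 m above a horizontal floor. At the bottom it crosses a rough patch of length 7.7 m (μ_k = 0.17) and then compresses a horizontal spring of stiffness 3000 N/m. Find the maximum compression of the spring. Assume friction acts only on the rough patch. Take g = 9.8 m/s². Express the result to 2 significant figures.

Initial energy: E₁ = mgh = (32)(9.8)(1.9) = 595.84 J
Friction removes W_f = μ_k mg d = (0.17)(32)(9.8)(7.7) = 410.5 J
Energy reaching the spring: E = 595.84 − 410.5 = 185.34 J
At max compression ½kx² = E ⇒ x = √(2E/k) = √(2 × 185.34/3000) = 0.3515 m

x = 0.35 m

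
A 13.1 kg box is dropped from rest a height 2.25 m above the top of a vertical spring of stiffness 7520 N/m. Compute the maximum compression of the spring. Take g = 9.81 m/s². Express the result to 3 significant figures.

Measuring PE from the top of the relaxed spring, at max compression the box has dropped H + x with zero KE, so:
mg(H + x) = ½kx²
½(7520)x² − (13.1)(9.81)x − (13.1)(9.81)(2.25) = 0
3760x² − 128.5x − 289.1 = 0
x = [128.5 + √(16515 + 4.3488e+06)]/(2 × 3760) = 0.2949 m

x = 0.295 m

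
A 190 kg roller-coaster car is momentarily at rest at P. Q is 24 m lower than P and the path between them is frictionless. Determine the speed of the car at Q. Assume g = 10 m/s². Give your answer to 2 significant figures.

v = 22 m/s

By conservation of mechanical energy, mgh = ½mv²
v = √(2gh) = √(2 × 10 × 24) = √480.00 = 21.91 m/s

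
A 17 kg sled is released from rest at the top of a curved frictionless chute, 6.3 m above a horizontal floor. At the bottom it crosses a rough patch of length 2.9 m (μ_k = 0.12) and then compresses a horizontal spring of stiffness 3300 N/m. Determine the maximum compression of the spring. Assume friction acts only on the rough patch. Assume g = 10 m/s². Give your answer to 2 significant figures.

Initial energy: E₁ = mgh = (17)(10)(6.3) = 1071.0 J
Friction removes W_f = μ_k mg d = (0.12)(17)(10)(2.9) = 59.16 J
Energy reaching the spring: E = 1071.0 − 59.16 = 1011.8 J
At max compression ½kx² = E ⇒ x = √(2E/k) = √(2 × 1011.8/3300) = 0.7831 m

x = 0.78 m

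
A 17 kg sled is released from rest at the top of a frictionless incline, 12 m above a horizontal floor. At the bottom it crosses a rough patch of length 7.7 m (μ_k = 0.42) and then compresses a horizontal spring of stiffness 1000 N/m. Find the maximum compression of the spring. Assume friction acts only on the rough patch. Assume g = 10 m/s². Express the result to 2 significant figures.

x = 1.7 m

Initial energy: E₁ = mgh = (17)(10)(12) = 2040.0 J
Friction removes W_f = μ_k mg d = (0.42)(17)(10)(7.7) = 549.8 J
Energy reaching the spring: E = 2040.0 − 549.8 = 1490.2 J
At max compression ½kx² = E ⇒ x = √(2E/k) = √(2 × 1490.2/1000) = 1.726 m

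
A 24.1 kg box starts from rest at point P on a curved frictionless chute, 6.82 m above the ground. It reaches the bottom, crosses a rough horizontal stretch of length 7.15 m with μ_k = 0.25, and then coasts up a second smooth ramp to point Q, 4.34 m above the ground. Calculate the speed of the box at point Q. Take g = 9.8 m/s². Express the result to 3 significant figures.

v = 3.68 m/s

Energy at P: mgh₁ = (24.1)(9.8)(6.82) = 1610.7 J
Friction loss: W_f = μ_k mg d = 422.2 J
At Q: ½mv² + mgh₂ = mgh₁ − W_f
½mv² = 1610.7 − 422.2 − 1025.0 = 163.55 J
v = √(2 × 163.55/24.1) = 3.684 m/s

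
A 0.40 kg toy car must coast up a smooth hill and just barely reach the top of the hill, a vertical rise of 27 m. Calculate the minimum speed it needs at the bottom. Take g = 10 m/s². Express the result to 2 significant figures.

v = 23 m/s

At the top it is momentarily at rest, so all KE converts to PE: ½mv² = mgh
v = √(2gh) = √(2 × 10 × 27) = 23.24 m/s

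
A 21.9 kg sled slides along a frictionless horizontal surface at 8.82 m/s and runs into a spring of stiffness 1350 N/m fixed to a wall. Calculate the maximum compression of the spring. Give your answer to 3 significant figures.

x = 1.12 m

All KE is stored as spring PE at maximum compression: ½mv² = ½kx²
x = v√(m/k) = 8.82 × √(21.9/1350) = 1.123 m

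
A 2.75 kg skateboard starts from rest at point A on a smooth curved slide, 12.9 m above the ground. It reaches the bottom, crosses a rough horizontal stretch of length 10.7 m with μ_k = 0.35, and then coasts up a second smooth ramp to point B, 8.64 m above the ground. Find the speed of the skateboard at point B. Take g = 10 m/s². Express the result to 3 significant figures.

Energy at A: mgh₁ = (2.75)(10)(12.9) = 354.75 J
Friction loss: W_f = μ_k mg d = 103.0 J
At B: ½mv² + mgh₂ = mgh₁ − W_f
½mv² = 354.75 − 103.0 − 237.60 = 14.162 J
v = √(2 × 14.162/2.75) = 3.209 m/s

v = 3.21 m/s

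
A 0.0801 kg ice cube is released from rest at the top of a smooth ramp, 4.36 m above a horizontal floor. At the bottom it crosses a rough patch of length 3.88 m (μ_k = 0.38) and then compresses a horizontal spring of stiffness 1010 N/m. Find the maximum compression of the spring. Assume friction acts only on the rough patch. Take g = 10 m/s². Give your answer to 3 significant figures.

x = 0.0677 m

Initial energy: E₁ = mgh = (0.0801)(10)(4.36) = 3.4924 J
Friction removes W_f = μ_k mg d = (0.38)(0.0801)(10)(3.88) = 1.181 J
Energy reaching the spring: E = 3.4924 − 1.181 = 2.3114 J
At max compression ½kx² = E ⇒ x = √(2E/k) = √(2 × 2.3114/1010) = 0.06765 m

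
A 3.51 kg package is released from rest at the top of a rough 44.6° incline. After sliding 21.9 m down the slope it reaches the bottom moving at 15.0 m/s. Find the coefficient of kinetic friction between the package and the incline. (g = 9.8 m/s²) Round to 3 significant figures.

Energy balance down the incline: mg L sinθ − ½mv² = μ_k (mg cosθ) L
mgL sinθ = 528.94 J; ½mv² = 394.88 J
W_f = 528.94 − 394.88 = 134.1 J
μ_k = W_f/(mg cosθ · L) = 134.1/(24.49 × 21.9) = 0.2499

μ_k = 0.250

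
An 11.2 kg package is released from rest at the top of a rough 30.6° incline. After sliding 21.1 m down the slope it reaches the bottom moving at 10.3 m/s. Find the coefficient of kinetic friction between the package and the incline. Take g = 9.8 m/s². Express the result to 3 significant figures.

The energy dissipated by friction is the PE lost minus the KE gained:
mgL sinθ = 1178.9 J; ½mv² = 594.10 J
W_f = 1178.9 − 594.10 = 584.8 J
μ_k = W_f/(mg cosθ · L) = 584.8/(94.48 × 21.1) = 0.2934

μ_k = 0.293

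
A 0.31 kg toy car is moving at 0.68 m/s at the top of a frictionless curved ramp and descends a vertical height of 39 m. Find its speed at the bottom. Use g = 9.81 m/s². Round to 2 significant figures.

Mechanical energy is conserved (no friction): ½mv₀² + mgh = ½mv²
v² = v₀² + 2gh = (0.68)² + 2(9.81)(39) = 765.64
v = √765.64 = 27.67 m/s

v = 28 m/s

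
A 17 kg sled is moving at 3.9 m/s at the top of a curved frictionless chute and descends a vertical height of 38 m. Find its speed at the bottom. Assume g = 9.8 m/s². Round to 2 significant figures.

Mechanical energy is conserved (no friction): ½mv₀² + mgh = ½mv²
v² = v₀² + 2gh = (3.9)² + 2(9.8)(38) = 760.01
v = √760.01 = 27.57 m/s

v = 28 m/s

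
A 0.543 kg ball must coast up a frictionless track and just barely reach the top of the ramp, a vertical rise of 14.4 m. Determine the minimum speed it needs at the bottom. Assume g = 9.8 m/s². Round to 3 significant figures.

At the top it is momentarily at rest, so all KE converts to PE: ½mv² = mgh
v = √(2gh) = √(2 × 9.8 × 14.4) = 16.80 m/s

v = 16.8 m/s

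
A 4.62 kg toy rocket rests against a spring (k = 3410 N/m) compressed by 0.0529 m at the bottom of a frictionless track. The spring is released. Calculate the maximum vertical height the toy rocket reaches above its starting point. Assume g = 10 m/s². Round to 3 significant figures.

Energy conservation from release to the highest point: ½kx² = mgh
h = kx²/(2mg) = (3410)(0.0529)²/(2 × 4.62 × 10) = 0.1033 m

h = 0.103 m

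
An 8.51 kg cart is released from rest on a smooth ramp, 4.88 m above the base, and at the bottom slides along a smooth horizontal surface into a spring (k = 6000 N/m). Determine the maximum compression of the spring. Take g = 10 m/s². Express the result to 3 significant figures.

Energy conservation (no friction) from release to max compression: mgh = ½kx²
x = √(2mgh/k) = √(2 × 8.51 × 10 × 4.88 / 6000) = 0.3721 m

x = 0.372 m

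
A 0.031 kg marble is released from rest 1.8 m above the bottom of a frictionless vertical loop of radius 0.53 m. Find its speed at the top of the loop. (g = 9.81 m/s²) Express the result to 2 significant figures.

Energy conservation: mgh = ½mv_top² + mg(2r)
v_top² = 2g(h − 2r) = 2(9.81)(1.8 − 1.060) = 14.52
v_top = 3.810 m/s

v = 3.8 m/s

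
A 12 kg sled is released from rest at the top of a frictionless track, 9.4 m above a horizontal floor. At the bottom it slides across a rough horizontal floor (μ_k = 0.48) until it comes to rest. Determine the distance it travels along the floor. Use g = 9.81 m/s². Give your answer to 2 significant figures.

Applying the work–energy principle:
At rest all PE has been dissipated by friction: mgh = μ_k m g d
d = h/μ_k = 9.4/0.48 = 19.58 m

d = 20 m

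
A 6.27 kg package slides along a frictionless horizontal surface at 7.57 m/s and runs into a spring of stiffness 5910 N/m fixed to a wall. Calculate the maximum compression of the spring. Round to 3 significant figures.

x = 0.247 m

Conservation of energy between contact and max compression: ½mv² = ½kx²
x = v√(m/k) = 7.57 × √(6.27/5910) = 0.2466 m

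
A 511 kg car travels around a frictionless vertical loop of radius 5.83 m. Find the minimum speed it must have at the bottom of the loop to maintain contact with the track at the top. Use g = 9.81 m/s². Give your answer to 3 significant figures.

At the top: mg = mv_top²/r ⇒ v_top² = gr = 57.19 m²/s²
Energy from bottom to top (height 2r): ½mv_bot² = ½mv_top² + mg(2r)
v_bot² = gr + 4gr = 5gr = 286.0
v_bot = √(5gr) = 16.91 m/s

v = 16.9 m/s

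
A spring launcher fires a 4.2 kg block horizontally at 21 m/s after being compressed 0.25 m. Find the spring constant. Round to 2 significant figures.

k = 30000 N/m

Spring PE at full compression equals KE at release: ½kx² = ½mv²
k = mv²/x² = (4.2)(21)²/(0.25)² = 29635 N/m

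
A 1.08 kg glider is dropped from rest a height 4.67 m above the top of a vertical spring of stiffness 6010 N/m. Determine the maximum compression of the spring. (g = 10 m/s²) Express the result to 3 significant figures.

Let x be the compression. The total drop is H + x, and the glider is instantaneously at rest at max compression, so energy conservation gives:
mg(H + x) = ½kx²
½(6010)x² − (1.08)(10)x − (1.08)(10)(4.67) = 0
3005x² − 10.80x − 50.44 = 0
x = [10.80 + √(116.6 + 606241)]/(2 × 3005) = 0.1314 m

x = 0.131 m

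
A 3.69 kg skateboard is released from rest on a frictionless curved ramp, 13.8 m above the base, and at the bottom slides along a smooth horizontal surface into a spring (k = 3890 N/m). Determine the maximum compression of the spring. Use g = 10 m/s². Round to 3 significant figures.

x = 0.512 m

At max compression the skateboard is momentarily at rest: mgh = ½kx²
x = √(2mgh/k) = √(2 × 3.69 × 10 × 13.8 / 3890) = 0.5117 m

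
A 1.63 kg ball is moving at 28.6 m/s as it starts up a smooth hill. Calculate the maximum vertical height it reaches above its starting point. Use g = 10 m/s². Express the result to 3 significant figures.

h = 40.9 m

Setting KE at the bottom equal to PE gained: ½mv² = mgh
h = v²/(2g) = 28.6²/(2 × 10) = 40.90 m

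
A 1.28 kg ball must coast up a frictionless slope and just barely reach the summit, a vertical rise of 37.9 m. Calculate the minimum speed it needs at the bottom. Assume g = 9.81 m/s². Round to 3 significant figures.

At the top it is momentarily at rest, so all KE converts to PE: ½mv² = mgh
v = √(2gh) = √(2 × 9.81 × 37.9) = 27.27 m/s

v = 27.3 m/s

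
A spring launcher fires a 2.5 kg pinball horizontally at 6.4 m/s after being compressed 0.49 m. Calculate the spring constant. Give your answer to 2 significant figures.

k = 430 N/m

½kx² = ½mv²
k = mv²/x² = (2.5)(6.4)²/(0.49)² = 426.5 N/m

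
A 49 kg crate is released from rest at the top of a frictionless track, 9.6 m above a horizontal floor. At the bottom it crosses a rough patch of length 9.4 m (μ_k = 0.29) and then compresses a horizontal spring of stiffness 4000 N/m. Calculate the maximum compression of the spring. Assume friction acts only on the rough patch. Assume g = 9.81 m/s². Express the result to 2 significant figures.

Initial energy: E₁ = mgh = (49)(9.81)(9.6) = 4614.6 J
Friction removes W_f = μ_k mg d = (0.29)(49)(9.81)(9.4) = 1310 J
Energy reaching the spring: E = 4614.6 − 1310 = 3304.3 J
At max compression ½kx² = E ⇒ x = √(2E/k) = √(2 × 3304.3/4000) = 1.285 m

x = 1.3 m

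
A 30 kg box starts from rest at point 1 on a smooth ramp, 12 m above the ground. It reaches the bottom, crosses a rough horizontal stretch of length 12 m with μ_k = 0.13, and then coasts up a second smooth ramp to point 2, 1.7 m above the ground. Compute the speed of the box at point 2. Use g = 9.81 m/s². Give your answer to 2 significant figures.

v = 13 m/s

Energy at 1: mgh₁ = (30)(9.81)(12) = 3531.6 J
Friction loss: W_f = μ_k mg d = 459.1 J
At 2: ½mv² + mgh₂ = mgh₁ − W_f
½mv² = 3531.6 − 459.1 − 500.31 = 2572.2 J
v = √(2 × 2572.2/30) = 13.09 m/s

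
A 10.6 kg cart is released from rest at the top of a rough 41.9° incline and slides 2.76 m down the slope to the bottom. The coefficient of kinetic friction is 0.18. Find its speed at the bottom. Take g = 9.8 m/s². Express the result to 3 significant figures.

Work–energy: mg(L sinθ) − μ_k(mg cosθ)L = ½mv²
mgh = mgL sinθ = (10.6)(9.8)(2.76)sin41.9° = 191.47 J
W_f = μ_k mg cosθ · L = (0.18)(10.6)(9.8)cos41.9°·2.76 = 38.41 J
½mv² = 191.47 − 38.41 = 153.06 J
v = √(2 × 153.06/10.6) = 5.374 m/s

v = 5.37 m/s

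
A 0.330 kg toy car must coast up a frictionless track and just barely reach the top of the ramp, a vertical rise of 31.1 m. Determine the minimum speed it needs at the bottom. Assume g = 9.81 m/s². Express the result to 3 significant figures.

At the top it is momentarily at rest, so all KE converts to PE: ½mv² = mgh
v = √(2gh) = √(2 × 9.81 × 31.1) = 24.70 m/s

v = 24.7 m/s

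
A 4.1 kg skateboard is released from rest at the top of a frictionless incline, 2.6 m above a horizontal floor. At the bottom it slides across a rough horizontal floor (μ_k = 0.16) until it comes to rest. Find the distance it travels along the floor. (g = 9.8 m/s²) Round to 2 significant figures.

d = 16 m

Applying the work–energy principle:
At rest all PE has been dissipated by friction: mgh = μ_k m g d
d = h/μ_k = 2.6/0.16 = 16.25 m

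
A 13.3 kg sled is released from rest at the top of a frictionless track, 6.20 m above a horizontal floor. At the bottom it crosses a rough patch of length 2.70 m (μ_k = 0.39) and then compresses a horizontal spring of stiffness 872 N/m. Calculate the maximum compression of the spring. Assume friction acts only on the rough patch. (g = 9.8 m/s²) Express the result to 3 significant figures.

x = 1.24 m

Initial energy: E₁ = mgh = (13.3)(9.8)(6.20) = 808.11 J
Friction removes W_f = μ_k mg d = (0.39)(13.3)(9.8)(2.70) = 137.2 J
Energy reaching the spring: E = 808.11 − 137.2 = 670.86 J
At max compression ½kx² = E ⇒ x = √(2E/k) = √(2 × 670.86/872) = 1.240 m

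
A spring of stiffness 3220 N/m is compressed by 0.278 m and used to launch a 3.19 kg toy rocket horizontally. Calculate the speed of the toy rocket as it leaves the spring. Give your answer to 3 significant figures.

v = 8.83 m/s

Spring PE converts entirely to kinetic energy: ½kx² = ½mv²
v = x√(k/m) = 0.278 × √(3220/3.19) = 8.832 m/s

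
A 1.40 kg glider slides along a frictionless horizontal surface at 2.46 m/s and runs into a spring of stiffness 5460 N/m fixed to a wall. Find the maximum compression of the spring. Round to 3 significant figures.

x = 0.0394 m

At max compression the glider is momentarily at rest: ½mv² = ½kx²
x = v√(m/k) = 2.46 × √(1.40/5460) = 0.03939 m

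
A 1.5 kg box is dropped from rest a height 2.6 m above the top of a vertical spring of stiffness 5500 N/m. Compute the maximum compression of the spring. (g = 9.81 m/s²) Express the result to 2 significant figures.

Measuring PE from the top of the relaxed spring, at max compression the box has dropped H + x with zero KE, so:
mg(H + x) = ½kx²
½(5500)x² − (1.5)(9.81)x − (1.5)(9.81)(2.6) = 0
2750x² − 14.71x − 38.26 = 0
x = [14.71 + √(216.5 + 420849)]/(2 × 2750) = 0.1207 m

x = 0.12 m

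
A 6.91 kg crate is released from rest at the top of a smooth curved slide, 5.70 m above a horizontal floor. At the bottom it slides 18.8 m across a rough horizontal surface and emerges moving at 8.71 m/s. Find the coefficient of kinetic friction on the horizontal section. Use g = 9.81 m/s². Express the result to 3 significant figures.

Energy bookkeeping (friction removes W_f = μ_k N d):
mgh = ½mv² + μ_k m g d
mgh = 386.39 J; ½mv² = 262.11 J
W_f = 386.39 − 262.11 = 124.3 J
μ_k = W_f/(mg·d) = 124.3/(67.79 × 18.8) = 0.09752

μ_k = 0.0975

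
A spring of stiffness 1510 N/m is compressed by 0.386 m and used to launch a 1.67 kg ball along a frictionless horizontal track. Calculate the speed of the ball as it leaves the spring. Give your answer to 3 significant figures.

Conservation of energy: ½kx² = ½mv²
v = x√(k/m) = 0.386 × √(1510/1.67) = 11.61 m/s

v = 11.6 m/s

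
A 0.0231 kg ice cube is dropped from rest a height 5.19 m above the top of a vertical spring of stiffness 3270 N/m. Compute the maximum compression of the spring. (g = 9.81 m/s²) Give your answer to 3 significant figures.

x = 0.0269 m

Measuring PE from the top of the relaxed spring, at max compression the cube has dropped H + x with zero KE, so:
mg(H + x) = ½kx²
½(3270)x² − (0.0231)(9.81)x − (0.0231)(9.81)(5.19) = 0
1635x² − 0.2266x − 1.176 = 0
x = [0.2266 + √(0.05135 + 7691.8)]/(2 × 1635) = 0.02689 m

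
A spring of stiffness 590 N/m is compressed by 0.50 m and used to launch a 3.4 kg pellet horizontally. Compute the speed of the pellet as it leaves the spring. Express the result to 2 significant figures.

Spring PE converts entirely to kinetic energy: ½kx² = ½mv²
v = x√(k/m) = 0.50 × √(590/3.4) = 6.587 m/s

v = 6.6 m/s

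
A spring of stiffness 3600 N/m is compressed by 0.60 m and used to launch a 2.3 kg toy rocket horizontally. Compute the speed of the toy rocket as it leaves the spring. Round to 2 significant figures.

v = 24 m/s

The toy rocket leaves the spring when the spring is at natural length, so ½kx² = ½mv²
v = x√(k/m) = 0.60 × √(3600/2.3) = 23.74 m/s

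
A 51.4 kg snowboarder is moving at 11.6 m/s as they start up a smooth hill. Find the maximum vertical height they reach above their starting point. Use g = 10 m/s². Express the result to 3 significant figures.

By energy conservation, ½mv² = mgh
h = v²/(2g) = 11.6²/(2 × 10) = 6.728 m

h = 6.73 m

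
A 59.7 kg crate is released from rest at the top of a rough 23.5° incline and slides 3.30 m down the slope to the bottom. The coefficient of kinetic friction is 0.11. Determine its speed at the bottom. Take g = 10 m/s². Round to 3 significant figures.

v = 4.43 m/s

Energy: mgh = ½mv² + W_f, with h = L sinθ and W_f = μ_k (mg cosθ) L
mgh = mgL sinθ = (59.7)(10)(3.30)sin23.5° = 785.58 J
W_f = μ_k mg cosθ · L = (0.11)(59.7)(10)cos23.5°·3.30 = 198.7 J
½mv² = 785.58 − 198.7 = 586.84 J
v = √(2 × 586.84/59.7) = 4.434 m/s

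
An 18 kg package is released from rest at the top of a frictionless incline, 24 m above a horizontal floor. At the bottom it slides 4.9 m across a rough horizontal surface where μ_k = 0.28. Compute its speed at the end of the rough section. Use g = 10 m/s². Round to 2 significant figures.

v = 21 m/s

Energy bookkeeping (friction removes W_f = μ_k N d):
mgh = ½mv² + μ_k m g d
W_f = μ_k mg d = (0.28)(18)(10)(4.9) = 247.0 J
½mv² = mgh − W_f = 4320.0 − 247.0 = 4073.0 J
v = √(2 × 4073.0/18) = 21.27 m/s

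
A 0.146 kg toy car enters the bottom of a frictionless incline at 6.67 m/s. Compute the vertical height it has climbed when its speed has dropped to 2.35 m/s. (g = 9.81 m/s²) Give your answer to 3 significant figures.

Energy balance between the two points: ½mv₁² = ½mv₂² + mgh
h = (v₁² − v₂²)/(2g) = (6.67² − 2.35²)/(2 × 9.81) = 1.986 m

h = 1.99 m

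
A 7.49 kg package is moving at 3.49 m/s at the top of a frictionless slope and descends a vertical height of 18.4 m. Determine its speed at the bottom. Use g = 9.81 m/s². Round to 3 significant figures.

Mechanical energy is conserved (no friction): ½mv₀² + mgh = ½mv²
v² = v₀² + 2gh = (3.49)² + 2(9.81)(18.4) = 373.19
v = √373.19 = 19.32 m/s

v = 19.3 m/s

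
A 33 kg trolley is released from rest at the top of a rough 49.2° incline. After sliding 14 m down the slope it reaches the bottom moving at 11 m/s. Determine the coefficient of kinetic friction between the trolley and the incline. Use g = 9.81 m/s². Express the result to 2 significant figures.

mgh = ½mv² + μ_k (mg cosθ) L, with h = L sinθ
mgL sinθ = 3430.9 J; ½mv² = 1996.5 J
W_f = 3430.9 − 1996.5 = 1434 J
μ_k = W_f/(mg cosθ · L) = 1434/(211.5 × 14) = 0.4843

μ_k = 0.48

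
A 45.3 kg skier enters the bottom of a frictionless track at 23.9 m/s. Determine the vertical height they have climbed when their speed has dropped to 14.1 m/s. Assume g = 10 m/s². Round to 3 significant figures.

h = 18.6 m

Energy balance between the two points: ½mv₁² = ½mv₂² + mgh
h = (v₁² − v₂²)/(2g) = (23.9² − 14.1²)/(2 × 10) = 18.62 m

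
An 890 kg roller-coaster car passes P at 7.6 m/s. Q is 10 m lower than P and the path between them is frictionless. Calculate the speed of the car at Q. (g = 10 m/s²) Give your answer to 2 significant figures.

Energy conservation between the two points: ½mv₀² + mgh = ½mv²
The mass cancels from both sides.
v² = v₀² + 2gh = (7.6)² + 2(10)(10) = 257.76
v = √257.76 = 16.05 m/s

v = 16 m/s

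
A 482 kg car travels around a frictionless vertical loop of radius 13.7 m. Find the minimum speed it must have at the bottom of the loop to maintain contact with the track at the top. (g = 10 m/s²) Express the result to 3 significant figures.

At the top: mg = mv_top²/r ⇒ v_top² = gr = 137.0 m²/s²
Energy from bottom to top (height 2r): ½mv_bot² = ½mv_top² + mg(2r)
v_bot² = gr + 4gr = 5gr = 685.0
v_bot = √(5gr) = 26.17 m/s

v = 26.2 m/s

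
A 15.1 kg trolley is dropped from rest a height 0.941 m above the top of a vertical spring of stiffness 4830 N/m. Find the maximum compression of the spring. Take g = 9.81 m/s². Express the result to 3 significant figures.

Measuring PE from the top of the relaxed spring, at max compression the trolley has dropped H + x with zero KE, so:
mg(H + x) = ½kx²
½(4830)x² − (15.1)(9.81)x − (15.1)(9.81)(0.941) = 0
2415x² − 148.1x − 139.4 = 0
x = [148.1 + √(21943 + 1.3465e+06)]/(2 × 2415) = 0.2729 m

x = 0.273 m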